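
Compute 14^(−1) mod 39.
Apply the extended Euclidean algorithm to (39, 14), tracking rows (r, s, t) with s·39 + t·14 = r. Each division r_prev = q·r_cur + r_new produces the new row as (previous row) − q·(current row):
  row A: (39, 1, 0)   [1·39 + 0·14 = 39]
  row B: (14, 0, 1)   [0·39 + 1·14 = 14]
  39 = 2·14 + 11   → row C = row A − 2·row B = (11, 1, −2)   [check: 1·39 − 2·14 = 11]
  14 = 1·11 + 3   → row D = row B − 1·row C = (3, −1, 3)   [check: −1·39 + 3·14 = 3]
  11 = 3·3 + 2   → row E = row C − 3·row D = (2, 4, −11)   [check: 4·39 − 11·14 = 2]
  3 = 1·2 + 1   → row F = row D − 1·row E = (1, −5, 14)   [check: −5·39 + 14·14 = 1]
  2 = 2·1 + 0   → remainder 0, stop. gcd = 1 (last nonzero row F).
The gcd is 1, so 14 is invertible mod 39. The last nonzero row gives −5·39 + 14·14 = 1, so t = 14. So 14^(−1) ≡ 14 (mod 39). Verify: 14 · 14 = 196 ≡ 1 (mod 39). ✓

Final answer: 14^(−1) ≡ 14 (mod 39)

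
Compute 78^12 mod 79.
Use repeated squaring. Binary(12) = 1100. Walk through the bits of the exponent 12 left-to-right: at each bit after the leading one, square the running value, then multiply by 78 if the bit is 1 (always reducing mod 79):
  bit 1 = 1 (leading): start with 78.
  bit 2 = 1: square 78^2 = 6084 ≡ 1; bit is 1, so multiply 1·78 = 78 (mod 79).
  bit 3 = 0: square 78^2 = 6084 ≡ 1 (mod 79).
  bit 4 = 0: square 1^2 = 1 (mod 79).
Final value: 78^12 ≡ 1 (mod 79).

Final answer: 1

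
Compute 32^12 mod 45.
Use repeated squaring. Binary(12) = 1100. Walk through the bits of the exponent 12 left-to-right: at each bit after the leading one, square the running value, then multiply by 32 if the bit is 1 (always reducing mod 45):
  bit 1 = 1 (leading): start with 32.
  bit 2 = 1: square 32^2 = 1024 ≡ 34; bit is 1, so multiply 34·32 = 1088 ≡ 8 (mod 45).
  bit 3 = 0: square 8^2 = 64 ≡ 19 (mod 45).
  bit 4 = 0: square 19^2 = 361 ≡ 1 (mod 45).
Final value: 32^12 ≡ 1 (mod 45).

Final answer: 1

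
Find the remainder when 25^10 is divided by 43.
17

Use repeated squaring. Binary(10) = 1010. Walk through the bits of the exponent 10 left-to-right: at each bit after the leading one, square the running value, then multiply by 25 if the bit is 1 (always reducing mod 43):
  bit 1 = 1 (leading): start with 25.
  bit 2 = 0: square 25^2 = 625 ≡ 23 (mod 43).
  bit 3 = 1: square 23^2 = 529 ≡ 13; bit is 1, so multiply 13·25 = 325 ≡ 24 (mod 43).
  bit 4 = 0: square 24^2 = 576 ≡ 17 (mod 43).
Final value: 25^10 ≡ 17 (mod 43).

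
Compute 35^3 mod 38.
Use repeated squaring. Binary(3) = 11. Walk through the bits of the exponent 3 left-to-right: at each bit after the leading one, square the running value, then multiply by 35 if the bit is 1 (always reducing mod 38):
  bit 1 = 1 (leading): start with 35.
  bit 2 = 1: square 35^2 = 1225 ≡ 9; bit is 1, so multiply 9·35 = 315 ≡ 11 (mod 38).
Final value: 35^3 ≡ 11 (mod 38).

Final answer: 11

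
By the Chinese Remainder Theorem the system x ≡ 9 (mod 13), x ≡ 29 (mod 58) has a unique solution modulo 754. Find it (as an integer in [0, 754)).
x ≡ 87 (mod 754); the representative in [0, 754) is 87

The moduli 13, 58 are pairwise coprime, so by the CRT there is a unique solution mod 13·58 = 754.
Solve by successive substitution. Start with x ≡ 9 (mod 13).
  Combine with x ≡ 29 (mod 58): write x = 9 + 13·t and require 9 + 13·t ≡ 29 (mod 58), i.e. 13·t ≡ 29 − 9 ≡ 20 (mod 58). Since 13^(−1) ≡ 9 (mod 58), t ≡ 9·20 ≡ 6 (mod 58). So x ≡ 9 + 13·6 = 87 (mod 754).
Unique solution in [0, 754): x = 87.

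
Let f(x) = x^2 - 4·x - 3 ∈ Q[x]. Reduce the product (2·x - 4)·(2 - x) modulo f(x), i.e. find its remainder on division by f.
First multiply in Q[x] without reducing: a · b = -2·x^2 + 8·x - 8. Now divide by f(x) = x^2 - 4·x - 3, eliminating the leading term at each step:
  leading term -2·x^2: subtract (-2)·f(x) = -2·x^2 + 8·x + 6, leaving -14
The degree is now < 2, so this is the remainder. Hence a · b ≡ -14 in Q[x]/(f).

Final answer: a · b ≡ -14 (mod f(x))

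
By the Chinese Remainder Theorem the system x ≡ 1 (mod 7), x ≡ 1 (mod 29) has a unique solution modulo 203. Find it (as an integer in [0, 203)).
The moduli 7, 29 are pairwise coprime, so by the CRT there is a unique solution mod 7·29 = 203.
Solve by successive substitution. Start with x ≡ 1 (mod 7).
  Combine with x ≡ 1 (mod 29): write x = 1 + 7·t and require 1 + 7·t ≡ 1 (mod 29), i.e. 7·t ≡ 1 − 1 ≡ 0 (mod 29). Since 7^(−1) ≡ 25 (mod 29), t ≡ 25·0 ≡ 0 (mod 29). So x ≡ 1 + 7·0 = 1 (mod 203).
Unique solution in [0, 203): x = 1.

Final answer: x ≡ 1 (mod 203); the representative in [0, 203) is 1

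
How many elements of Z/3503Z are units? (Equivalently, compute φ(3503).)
Z/3503Z has φ(3503) = 3360 units

An element a ∈ Z/3503Z is a unit iff gcd(a, 3503) = 1, so the number of units is φ(3503). φ is multiplicative, with φ(p^e) = p^e − p^(e−1). Factorise 3503 = 31 · 113. Then
  φ(3503) = (31 − 1) · (113 − 1) = 30 · 112 = 3360.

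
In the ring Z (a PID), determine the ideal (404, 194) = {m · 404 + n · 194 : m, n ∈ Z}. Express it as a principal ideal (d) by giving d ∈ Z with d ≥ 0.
(404, 194) = (2); d = 2

In the PID Z, (a, b) is generated by gcd(a, b). Compute gcd(404, 194) with the extended Euclidean algorithm, tracking rows (r, s, t) with s·404 + t·194 = r:
  row A: (404, 1, 0)   [1·404 + 0·194 = 404]
  row B: (194, 0, 1)   [0·404 + 1·194 = 194]
  404 = 2·194 + 16   → row C = row A − 2·row B = (16, 1, −2)   [check: 1·404 − 2·194 = 16]
  194 = 12·16 + 2   → row D = row B − 12·row C = (2, −12, 25)   [check: −12·404 + 25·194 = 2]
  16 = 8·2 + 0   → remainder 0, stop. gcd = 2 (last nonzero row D).
So gcd(404, 194) = 2, with Bézout identity −12·404 + 25·194 = 2. Containment (⊇): the Bézout identity exhibits 2 as an element of (404, 194), giving (2) ⊆ (404, 194). Containment (⊆): since 2 | 404 and 2 | 194 (404 = 2·202, 194 = 2·97), every Z-linear combination of 404 and 194 is divisible by 2, so (404, 194) ⊆ (2). Therefore (404, 194) = (2), d = 2.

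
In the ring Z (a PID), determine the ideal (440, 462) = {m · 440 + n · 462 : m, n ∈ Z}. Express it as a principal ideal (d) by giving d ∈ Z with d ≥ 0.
(440, 462) = (22); d = 22

In the PID Z, (a, b) is generated by gcd(a, b). Compute gcd(462, 440) with the extended Euclidean algorithm, tracking rows (r, s, t) with s·462 + t·440 = r:
  row A: (462, 1, 0)   [1·462 + 0·440 = 462]
  row B: (440, 0, 1)   [0·462 + 1·440 = 440]
  462 = 1·440 + 22   → row C = row A − 1·row B = (22, 1, −1)   [check: 1·462 − 1·440 = 22]
  440 = 20·22 + 0   → remainder 0, stop. gcd = 22 (last nonzero row C).
So gcd(440, 462) = 22, with Bézout identity 1·462 − 1·440 = 22. Containment (⊇): the Bézout identity exhibits 22 as an element of (440, 462), giving (22) ⊆ (440, 462). Containment (⊆): since 22 | 440 and 22 | 462 (440 = 22·20, 462 = 22·21), every Z-linear combination of 440 and 462 is divisible by 22, so (440, 462) ⊆ (22). Therefore (440, 462) = (22), d = 22.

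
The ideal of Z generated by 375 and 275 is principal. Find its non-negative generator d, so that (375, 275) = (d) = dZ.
(375, 275) = (25); d = 25

In the PID Z, (a, b) is generated by gcd(a, b). Compute gcd(375, 275) with the extended Euclidean algorithm, tracking rows (r, s, t) with s·375 + t·275 = r:
  row A: (375, 1, 0)   [1·375 + 0·275 = 375]
  row B: (275, 0, 1)   [0·375 + 1·275 = 275]
  375 = 1·275 + 100   → row C = row A − 1·row B = (100, 1, −1)   [check: 1·375 − 1·275 = 100]
  275 = 2·100 + 75   → row D = row B − 2·row C = (75, −2, 3)   [check: −2·375 + 3·275 = 75]
  100 = 1·75 + 25   → row E = row C − 1·row D = (25, 3, −4)   [check: 3·375 − 4·275 = 25]
  75 = 3·25 + 0   → remainder 0, stop. gcd = 25 (last nonzero row E).
So gcd(375, 275) = 25, with Bézout identity 3·375 − 4·275 = 25. Containment (⊇): the Bézout identity exhibits 25 as an element of (375, 275), giving (25) ⊆ (375, 275). Containment (⊆): since 25 | 375 and 25 | 275 (375 = 25·15, 275 = 25·11), every Z-linear combination of 375 and 275 is divisible by 25, so (375, 275) ⊆ (25). Therefore (375, 275) = (25), d = 25.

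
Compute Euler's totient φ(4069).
φ(4069) = 3744

φ is multiplicative, with φ(p^e) = p^e − p^(e−1). Factorise 4069 = 13 · 313. Then
  φ(4069) = (13 − 1) · (313 − 1) = 12 · 312 = 3744.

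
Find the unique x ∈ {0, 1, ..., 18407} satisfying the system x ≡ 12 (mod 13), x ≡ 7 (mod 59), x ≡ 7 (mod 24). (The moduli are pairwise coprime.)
x ≡ 11335 (mod 18408); the representative in [0, 18408) is 11335

The moduli 13, 59, 24 are pairwise coprime, so by the CRT there is a unique solution mod 13·59·24 = 18408.
Solve by successive substitution. Start with x ≡ 12 (mod 13).
  Combine with x ≡ 7 (mod 59): write x = 12 + 13·t and require 12 + 13·t ≡ 7 (mod 59), i.e. 13·t ≡ 7 − 12 ≡ 54 (mod 59). Since 13^(−1) ≡ 50 (mod 59), t ≡ 50·54 ≡ 45 (mod 59). So x ≡ 12 + 13·45 = 597 (mod 767).
  Combine with x ≡ 7 (mod 24): write x = 597 + 767·t and require 597 + 767·t ≡ 7 (mod 24), i.e. 767·t ≡ 7 − 597 ≡ 10 (mod 24). Since 767^(−1) ≡ 23 (mod 24) (767 ≡ 23 (mod 24)), t ≡ 23·10 ≡ 14 (mod 24). So x ≡ 597 + 767·14 = 11335 (mod 18408).
Unique solution in [0, 18408): x = 11335.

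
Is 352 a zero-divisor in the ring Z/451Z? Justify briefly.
gcd(352, 451) = 11 > 1, so 352 is not a unit in Z/451Z. In Z/nZ every nonzero non-unit is a zero-divisor: explicitly, take b = 451/gcd = 41 ≠ 0 (mod 451); then 352·41 = 14432 = 32·451, i.e. 352·41 ≡ 0 (mod 451). So 352 is a zero-divisor.

Final answer: YES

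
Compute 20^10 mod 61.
1

Use repeated squaring. Binary(10) = 1010. Walk through the bits of the exponent 10 left-to-right: at each bit after the leading one, square the running value, then multiply by 20 if the bit is 1 (always reducing mod 61):
  bit 1 = 1 (leading): start with 20.
  bit 2 = 0: square 20^2 = 400 ≡ 34 (mod 61).
  bit 3 = 1: square 34^2 = 1156 ≡ 58; bit is 1, so multiply 58·20 = 1160 ≡ 1 (mod 61).
  bit 4 = 0: square 1^2 = 1 (mod 61).
Final value: 20^10 ≡ 1 (mod 61).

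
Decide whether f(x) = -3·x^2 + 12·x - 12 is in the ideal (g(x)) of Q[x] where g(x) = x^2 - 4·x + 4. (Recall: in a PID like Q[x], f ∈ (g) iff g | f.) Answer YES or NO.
In Q[x] the ideal (g) consists of all multiples of g, so f ∈ (g) iff g | f, i.e. iff the remainder of f on division by g is 0. Divide f by g (g is monic, so eliminate the leading term of the running remainder at each step):
  leading term -3·x^2: subtract (-3)·g(x) = -3·x^2 + 12·x - 12, leaving 0
The remainder is 0, so f(x) = g(x) · h(x) with h(x) = -3. Hence g | f, i.e. f ∈ (g).

Final answer: YES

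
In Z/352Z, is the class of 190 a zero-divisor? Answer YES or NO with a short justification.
gcd(190, 352) = 2 > 1, so 190 is not a unit in Z/352Z. In Z/nZ every nonzero non-unit is a zero-divisor: explicitly, take b = 352/gcd = 176 ≠ 0 (mod 352); then 190·176 = 33440 = 95·352, i.e. 190·176 ≡ 0 (mod 352). So 190 is a zero-divisor.

Final answer: YES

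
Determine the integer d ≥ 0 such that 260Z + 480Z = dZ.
(260, 480) = (20); d = 20

In the PID Z, (a, b) is generated by gcd(a, b). Compute gcd(480, 260) with the extended Euclidean algorithm, tracking rows (r, s, t) with s·480 + t·260 = r:
  row A: (480, 1, 0)   [1·480 + 0·260 = 480]
  row B: (260, 0, 1)   [0·480 + 1·260 = 260]
  480 = 1·260 + 220   → row C = row A − 1·row B = (220, 1, −1)   [check: 1·480 − 1·260 = 220]
  260 = 1·220 + 40   → row D = row B − 1·row C = (40, −1, 2)   [check: −1·480 + 2·260 = 40]
  220 = 5·40 + 20   → row E = row C − 5·row D = (20, 6, −11)   [check: 6·480 − 11·260 = 20]
  40 = 2·20 + 0   → remainder 0, stop. gcd = 20 (last nonzero row E).
So gcd(260, 480) = 20, with Bézout identity 6·480 − 11·260 = 20. Containment (⊇): the Bézout identity exhibits 20 as an element of (260, 480), giving (20) ⊆ (260, 480). Containment (⊆): since 20 | 260 and 20 | 480 (260 = 20·13, 480 = 20·24), every Z-linear combination of 260 and 480 is divisible by 20, so (260, 480) ⊆ (20). Therefore (260, 480) = (20), d = 20.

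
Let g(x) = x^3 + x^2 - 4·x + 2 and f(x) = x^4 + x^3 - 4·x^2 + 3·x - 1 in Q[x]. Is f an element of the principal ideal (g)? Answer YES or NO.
In Q[x] the ideal (g) consists of all multiples of g, so f ∈ (g) iff g | f, i.e. iff the remainder of f on division by g is 0. Divide f by g (g is monic, so eliminate the leading term of the running remainder at each step):
  leading term x^4: subtract (x)·g(x) = x^4 + x^3 - 4·x^2 + 2·x, leaving x - 1
The remainder r(x) = x - 1 ≠ 0 (and deg r < deg g), so g ∤ f, i.e. f ∉ (g).

Final answer: NO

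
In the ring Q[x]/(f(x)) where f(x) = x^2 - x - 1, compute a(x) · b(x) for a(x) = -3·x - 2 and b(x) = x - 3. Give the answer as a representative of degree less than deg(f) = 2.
First multiply in Q[x] without reducing: a · b = -3·x^2 + 7·x + 6. Now divide by f(x) = x^2 - x - 1, eliminating the leading term at each step:
  leading term -3·x^2: subtract (-3)·f(x) = -3·x^2 + 3·x + 3, leaving 4·x + 3
The degree is now < 2, so this is the remainder. Hence a · b ≡ 4·x + 3 in Q[x]/(f).

Final answer: a · b ≡ 4·x + 3 (mod f(x))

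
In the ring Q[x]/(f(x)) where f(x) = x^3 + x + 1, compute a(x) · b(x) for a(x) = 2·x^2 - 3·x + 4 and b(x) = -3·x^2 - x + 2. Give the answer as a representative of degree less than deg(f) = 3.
First multiply in Q[x] without reducing: a · b = -6·x^4 + 7·x^3 - 5·x^2 - 10·x + 8. Now divide by f(x) = x^3 + x + 1, eliminating the leading term at each step:
  leading term -6·x^4: subtract (-6·x)·f(x) = -6·x^4 - 6·x^2 - 6·x, leaving 7·x^3 + x^2 - 4·x + 8
  leading term 7·x^3: subtract (7)·f(x) = 7·x^3 + 7·x + 7, leaving x^2 - 11·x + 1
The degree is now < 3, so this is the remainder. Hence a · b ≡ x^2 - 11·x + 1 in Q[x]/(f).

Final answer: a · b ≡ x^2 - 11·x + 1 (mod f(x))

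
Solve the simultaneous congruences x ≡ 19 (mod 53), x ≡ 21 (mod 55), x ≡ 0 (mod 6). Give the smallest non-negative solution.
x ≡ 5796 (mod 17490); the representative in [0, 17490) is 5796

The moduli 53, 55, 6 are pairwise coprime, so by the CRT there is a unique solution mod 53·55·6 = 17490.
Solve by successive substitution. Start with x ≡ 19 (mod 53).
  Combine with x ≡ 21 (mod 55): write x = 19 + 53·t and require 19 + 53·t ≡ 21 (mod 55), i.e. 53·t ≡ 21 − 19 ≡ 2 (mod 55). Since 53^(−1) ≡ 27 (mod 55), t ≡ 27·2 ≡ 54 (mod 55). So x ≡ 19 + 53·54 = 2881 (mod 2915).
  Combine with x ≡ 0 (mod 6): write x = 2881 + 2915·t and require 2881 + 2915·t ≡ 0 (mod 6), i.e. 2915·t ≡ 0 − 2881 ≡ 5 (mod 6). Since 2915^(−1) ≡ 5 (mod 6) (2915 ≡ 5 (mod 6)), t ≡ 5·5 ≡ 1 (mod 6). So x ≡ 2881 + 2915·1 = 5796 (mod 17490).
Unique solution in [0, 17490): x = 5796.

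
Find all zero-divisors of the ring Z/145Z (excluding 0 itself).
nonzero zero-divisors of Z/145Z = {5, 10, 15, 20, 25, 29, 30, 35, 40, 45, 50, 55, 58, 60, 65, 70, 75, 80, 85, 87, 90, 95, 100, 105, 110, 115, 116, 120, 125, 130, 135, 140}

An element a ∈ Z/145Z (with a ≠ 0) is a zero-divisor iff gcd(a, 145) > 1 (because a is a unit precisely when gcd(a, n) = 1, and in Z/nZ every nonzero, non-unit element is a zero-divisor). Scan a = 1, ..., 144 and keep those with gcd(a, 145) > 1:
  gcd(5, 145) = 5, gcd(10, 145) = 5, gcd(15, 145) = 5, gcd(20, 145) = 5, gcd(25, 145) = 5, gcd(29, 145) = 29, gcd(30, 145) = 5, gcd(35, 145) = 5, gcd(40, 145) = 5, gcd(45, 145) = 5, gcd(50, 145) = 5, gcd(55, 145) = 5, gcd(58, 145) = 29, gcd(60, 145) = 5, gcd(65, 145) = 5, gcd(70, 145) = 5, gcd(75, 145) = 5, gcd(80, 145) = 5, gcd(85, 145) = 5, gcd(87, 145) = 29, gcd(90, 145) = 5, gcd(95, 145) = 5, gcd(100, 145) = 5, gcd(105, 145) = 5, gcd(110, 145) = 5, gcd(115, 145) = 5, gcd(116, 145) = 29, gcd(120, 145) = 5, gcd(125, 145) = 5, gcd(130, 145) = 5, gcd(135, 145) = 5, gcd(140, 145) = 5.
All other a ∈ {1, ..., 144} have gcd(a, 145) = 1 and are units. So the nonzero zero-divisors are exactly the 32 values of a appearing in this scan.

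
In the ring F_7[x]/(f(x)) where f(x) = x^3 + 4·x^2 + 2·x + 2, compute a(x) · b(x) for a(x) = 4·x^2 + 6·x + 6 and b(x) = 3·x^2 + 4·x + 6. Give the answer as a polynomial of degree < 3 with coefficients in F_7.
a · b ≡ x + 1 (mod f(x))

Multiply as integer polynomials: a · b = 12·x^4 + 34·x^3 + 66·x^2 + 60·x + 36. Reducing coefficients mod 7: a · b ≡ 5·x^4 + 6·x^3 + 3·x^2 + 4·x + 1. Now divide by f(x) = x^3 + 4·x^2 + 2·x + 2 in F_7[x], eliminating the leading term at each step:
  leading term 5·x^4: subtract (5·x)·f(x) = 5·x^4 + 6·x^3 + 3·x^2 + 3·x, leaving x + 1 (coefficients mod 7)
The degree is now < 3, so this is the remainder. Hence a · b ≡ x + 1 in F_7[x]/(f).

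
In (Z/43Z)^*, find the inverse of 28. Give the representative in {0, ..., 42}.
28^(−1) ≡ 20 (mod 43)

Apply the extended Euclidean algorithm to (43, 28), tracking rows (r, s, t) with s·43 + t·28 = r. Each division r_prev = q·r_cur + r_new produces the new row as (previous row) − q·(current row):
  row A: (43, 1, 0)   [1·43 + 0·28 = 43]
  row B: (28, 0, 1)   [0·43 + 1·28 = 28]
  43 = 1·28 + 15   → row C = row A − 1·row B = (15, 1, −1)   [check: 1·43 − 1·28 = 15]
  28 = 1·15 + 13   → row D = row B − 1·row C = (13, −1, 2)   [check: −1·43 + 2·28 = 13]
  15 = 1·13 + 2   → row E = row C − 1·row D = (2, 2, −3)   [check: 2·43 − 3·28 = 2]
  13 = 6·2 + 1   → row F = row D − 6·row E = (1, −13, 20)   [check: −13·43 + 20·28 = 1]
  2 = 2·1 + 0   → remainder 0, stop. gcd = 1 (last nonzero row F).
The gcd is 1, so 28 is invertible mod 43. The last nonzero row gives −13·43 + 20·28 = 1, so t = 20. So 28^(−1) ≡ 20 (mod 43). Verify: 28 · 20 = 560 ≡ 1 (mod 43). ✓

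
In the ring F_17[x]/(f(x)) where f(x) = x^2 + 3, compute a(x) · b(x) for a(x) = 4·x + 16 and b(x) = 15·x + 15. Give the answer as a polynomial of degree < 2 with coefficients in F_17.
a · b ≡ 11·x + 9 (mod f(x))

Multiply as integer polynomials: a · b = 60·x^2 + 300·x + 240. Reducing coefficients mod 17: a · b ≡ 9·x^2 + 11·x + 2. Now divide by f(x) = x^2 + 3 in F_17[x], eliminating the leading term at each step:
  leading term 9·x^2: subtract (9)·f(x) = 9·x^2 + 10, leaving 11·x + 9 (coefficients mod 17)
The degree is now < 2, so this is the remainder. Hence a · b ≡ 11·x + 9 in F_17[x]/(f).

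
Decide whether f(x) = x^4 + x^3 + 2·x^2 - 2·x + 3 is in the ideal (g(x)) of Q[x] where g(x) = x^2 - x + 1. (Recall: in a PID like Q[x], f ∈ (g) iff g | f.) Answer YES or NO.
In Q[x] the ideal (g) consists of all multiples of g, so f ∈ (g) iff g | f, i.e. iff the remainder of f on division by g is 0. Divide f by g (g is monic, so eliminate the leading term of the running remainder at each step):
  leading term x^4: subtract (x^2)·g(x) = x^4 - x^3 + x^2, leaving 2·x^3 + x^2 - 2·x + 3
  leading term 2·x^3: subtract (2·x)·g(x) = 2·x^3 - 2·x^2 + 2·x, leaving 3·x^2 - 4·x + 3
  leading term 3·x^2: subtract (3)·g(x) = 3·x^2 - 3·x + 3, leaving -x
The remainder r(x) = -x ≠ 0 (and deg r < deg g), so g ∤ f, i.e. f ∉ (g).

Final answer: NO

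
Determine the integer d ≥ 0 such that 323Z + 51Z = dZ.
In the PID Z, (a, b) is generated by gcd(a, b). Compute gcd(323, 51) with the extended Euclidean algorithm, tracking rows (r, s, t) with s·323 + t·51 = r:
  row A: (323, 1, 0)   [1·323 + 0·51 = 323]
  row B: (51, 0, 1)   [0·323 + 1·51 = 51]
  323 = 6·51 + 17   → row C = row A − 6·row B = (17, 1, −6)   [check: 1·323 − 6·51 = 17]
  51 = 3·17 + 0   → remainder 0, stop. gcd = 17 (last nonzero row C).
So gcd(323, 51) = 17, with Bézout identity 1·323 − 6·51 = 17. Containment (⊇): the Bézout identity exhibits 17 as an element of (323, 51), giving (17) ⊆ (323, 51). Containment (⊆): since 17 | 323 and 17 | 51 (323 = 17·19, 51 = 17·3), every Z-linear combination of 323 and 51 is divisible by 17, so (323, 51) ⊆ (17). Therefore (323, 51) = (17), d = 17.

Final answer: (323, 51) = (17); d = 17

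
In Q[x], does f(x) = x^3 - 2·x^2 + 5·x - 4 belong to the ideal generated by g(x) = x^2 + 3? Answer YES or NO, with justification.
NO

In Q[x] the ideal (g) consists of all multiples of g, so f ∈ (g) iff g | f, i.e. iff the remainder of f on division by g is 0. Divide f by g (g is monic, so eliminate the leading term of the running remainder at each step):
  leading term x^3: subtract (x)·g(x) = x^3 + 3·x, leaving -2·x^2 + 2·x - 4
  leading term -2·x^2: subtract (-2)·g(x) = -2·x^2 - 6, leaving 2·x + 2
The remainder r(x) = 2·x + 2 ≠ 0 (and deg r < deg g), so g ∤ f, i.e. f ∉ (g).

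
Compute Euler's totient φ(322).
φ is multiplicative, with φ(p^e) = p^e − p^(e−1). Factorise 322 = 2 · 7 · 23. Then
  φ(322) = (2 − 1) · (7 − 1) · (23 − 1) = 1 · 6 · 22 = 132.

Final answer: φ(322) = 132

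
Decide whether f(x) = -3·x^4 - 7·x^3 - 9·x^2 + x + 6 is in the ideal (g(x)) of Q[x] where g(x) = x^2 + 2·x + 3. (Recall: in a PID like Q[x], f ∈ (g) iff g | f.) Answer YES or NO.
In Q[x] the ideal (g) consists of all multiples of g, so f ∈ (g) iff g | f, i.e. iff the remainder of f on division by g is 0. Divide f by g (g is monic, so eliminate the leading term of the running remainder at each step):
  leading term -3·x^4: subtract (-3·x^2)·g(x) = -3·x^4 - 6·x^3 - 9·x^2, leaving -x^3 + x + 6
  leading term -x^3: subtract (-x)·g(x) = -x^3 - 2·x^2 - 3·x, leaving 2·x^2 + 4·x + 6
  leading term 2·x^2: subtract (2)·g(x) = 2·x^2 + 4·x + 6, leaving 0
The remainder is 0, so f(x) = g(x) · h(x) with h(x) = -3·x^2 - x + 2. Hence g | f, i.e. f ∈ (g).

Final answer: YES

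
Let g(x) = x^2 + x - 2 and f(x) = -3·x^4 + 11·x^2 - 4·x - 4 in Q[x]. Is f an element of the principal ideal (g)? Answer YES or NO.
In Q[x] the ideal (g) consists of all multiples of g, so f ∈ (g) iff g | f, i.e. iff the remainder of f on division by g is 0. Divide f by g (g is monic, so eliminate the leading term of the running remainder at each step):
  leading term -3·x^4: subtract (-3·x^2)·g(x) = -3·x^4 - 3·x^3 + 6·x^2, leaving 3·x^3 + 5·x^2 - 4·x - 4
  leading term 3·x^3: subtract (3·x)·g(x) = 3·x^3 + 3·x^2 - 6·x, leaving 2·x^2 + 2·x - 4
  leading term 2·x^2: subtract (2)·g(x) = 2·x^2 + 2·x - 4, leaving 0
The remainder is 0, so f(x) = g(x) · h(x) with h(x) = -3·x^2 + 3·x + 2. Hence g | f, i.e. f ∈ (g).

Final answer: YES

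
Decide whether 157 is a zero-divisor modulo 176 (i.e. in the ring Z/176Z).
NO

gcd(157, 176) = 1, so 157 is a unit in Z/176Z (it has a multiplicative inverse). A unit cannot be a zero-divisor: if 157·b ≡ 0 then multiplying both sides by 157^(−1) gives b ≡ 0. So 157 is not a zero-divisor.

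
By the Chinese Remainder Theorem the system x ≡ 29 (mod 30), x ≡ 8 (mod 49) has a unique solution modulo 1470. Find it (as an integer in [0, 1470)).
The moduli 30, 49 are pairwise coprime, so by the CRT there is a unique solution mod 30·49 = 1470.
Solve by successive substitution. Start with x ≡ 29 (mod 30).
  Combine with x ≡ 8 (mod 49): write x = 29 + 30·t and require 29 + 30·t ≡ 8 (mod 49), i.e. 30·t ≡ 8 − 29 ≡ 28 (mod 49). Since 30^(−1) ≡ 18 (mod 49), t ≡ 18·28 ≡ 14 (mod 49). So x ≡ 29 + 30·14 = 449 (mod 1470).
Unique solution in [0, 1470): x = 449.

Final answer: x ≡ 449 (mod 1470); the representative in [0, 1470) is 449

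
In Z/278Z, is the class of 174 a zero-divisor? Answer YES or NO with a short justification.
YES

gcd(174, 278) = 2 > 1, so 174 is not a unit in Z/278Z. In Z/nZ every nonzero non-unit is a zero-divisor: explicitly, take b = 278/gcd = 139 ≠ 0 (mod 278); then 174·139 = 24186 = 87·278, i.e. 174·139 ≡ 0 (mod 278). So 174 is a zero-divisor.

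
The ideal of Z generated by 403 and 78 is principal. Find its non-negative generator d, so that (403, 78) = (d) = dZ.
In the PID Z, (a, b) is generated by gcd(a, b). Compute gcd(403, 78) with the extended Euclidean algorithm, tracking rows (r, s, t) with s·403 + t·78 = r:
  row A: (403, 1, 0)   [1·403 + 0·78 = 403]
  row B: (78, 0, 1)   [0·403 + 1·78 = 78]
  403 = 5·78 + 13   → row C = row A − 5·row B = (13, 1, −5)   [check: 1·403 − 5·78 = 13]
  78 = 6·13 + 0   → remainder 0, stop. gcd = 13 (last nonzero row C).
So gcd(403, 78) = 13, with Bézout identity 1·403 − 5·78 = 13. Containment (⊇): the Bézout identity exhibits 13 as an element of (403, 78), giving (13) ⊆ (403, 78). Containment (⊆): since 13 | 403 and 13 | 78 (403 = 13·31, 78 = 13·6), every Z-linear combination of 403 and 78 is divisible by 13, so (403, 78) ⊆ (13). Therefore (403, 78) = (13), d = 13.

Final answer: (403, 78) = (13); d = 13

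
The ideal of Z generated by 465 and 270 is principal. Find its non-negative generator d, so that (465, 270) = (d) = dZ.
(465, 270) = (15); d = 15

In the PID Z, (a, b) is generated by gcd(a, b). Compute gcd(465, 270) with the extended Euclidean algorithm, tracking rows (r, s, t) with s·465 + t·270 = r:
  row A: (465, 1, 0)   [1·465 + 0·270 = 465]
  row B: (270, 0, 1)   [0·465 + 1·270 = 270]
  465 = 1·270 + 195   → row C = row A − 1·row B = (195, 1, −1)   [check: 1·465 − 1·270 = 195]
  270 = 1·195 + 75   → row D = row B − 1·row C = (75, −1, 2)   [check: −1·465 + 2·270 = 75]
  195 = 2·75 + 45   → row E = row C − 2·row D = (45, 3, −5)   [check: 3·465 − 5·270 = 45]
  75 = 1·45 + 30   → row F = row D − 1·row E = (30, −4, 7)   [check: −4·465 + 7·270 = 30]
  45 = 1·30 + 15   → row G = row E − 1·row F = (15, 7, −12)   [check: 7·465 − 12·270 = 15]
  30 = 2·15 + 0   → remainder 0, stop. gcd = 15 (last nonzero row G).
So gcd(465, 270) = 15, with Bézout identity 7·465 − 12·270 = 15. Containment (⊇): the Bézout identity exhibits 15 as an element of (465, 270), giving (15) ⊆ (465, 270). Containment (⊆): since 15 | 465 and 15 | 270 (465 = 15·31, 270 = 15·18), every Z-linear combination of 465 and 270 is divisible by 15, so (465, 270) ⊆ (15). Therefore (465, 270) = (15), d = 15.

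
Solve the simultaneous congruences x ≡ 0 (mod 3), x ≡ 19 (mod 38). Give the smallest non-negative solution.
x ≡ 57 (mod 114); the representative in [0, 114) is 57

The moduli 3, 38 are pairwise coprime, so by the CRT there is a unique solution mod 3·38 = 114.
Solve by successive substitution. Start with x ≡ 0 (mod 3).
  Combine with x ≡ 19 (mod 38): write x = 3·t and require 3·t ≡ 19 (mod 38). Since 3^(−1) ≡ 13 (mod 38), t ≡ 13·19 ≡ 19 (mod 38). So x ≡ 3·19 = 57 (mod 114).
Unique solution in [0, 114): x = 57.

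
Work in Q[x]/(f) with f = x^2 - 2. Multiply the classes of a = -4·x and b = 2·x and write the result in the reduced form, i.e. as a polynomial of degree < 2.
First multiply in Q[x] without reducing: a · b = -8·x^2. Now divide by f(x) = x^2 - 2, eliminating the leading term at each step:
  leading term -8·x^2: subtract (-8)·f(x) = 16 - 8·x^2, leaving -16
The degree is now < 2, so this is the remainder. Hence a · b ≡ -16 in Q[x]/(f).

Final answer: a · b ≡ -16 (mod f(x))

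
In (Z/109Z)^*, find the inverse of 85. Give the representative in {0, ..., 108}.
85^(−1) ≡ 59 (mod 109)

Apply the extended Euclidean algorithm to (109, 85), tracking rows (r, s, t) with s·109 + t·85 = r. Each division r_prev = q·r_cur + r_new produces the new row as (previous row) − q·(current row):
  row A: (109, 1, 0)   [1·109 + 0·85 = 109]
  row B: (85, 0, 1)   [0·109 + 1·85 = 85]
  109 = 1·85 + 24   → row C = row A − 1·row B = (24, 1, −1)   [check: 1·109 − 1·85 = 24]
  85 = 3·24 + 13   → row D = row B − 3·row C = (13, −3, 4)   [check: −3·109 + 4·85 = 13]
  24 = 1·13 + 11   → row E = row C − 1·row D = (11, 4, −5)   [check: 4·109 − 5·85 = 11]
  13 = 1·11 + 2   → row F = row D − 1·row E = (2, −7, 9)   [check: −7·109 + 9·85 = 2]
  11 = 5·2 + 1   → row G = row E − 5·row F = (1, 39, −50)   [check: 39·109 − 50·85 = 1]
  2 = 2·1 + 0   → remainder 0, stop. gcd = 1 (last nonzero row G).
The gcd is 1, so 85 is invertible mod 109. The last nonzero row gives 39·109 − 50·85 = 1, so t = −50. So 85^(−1) ≡ −50 ≡ 59 (mod 109). Verify: 85 · 59 = 5015 ≡ 1 (mod 109). ✓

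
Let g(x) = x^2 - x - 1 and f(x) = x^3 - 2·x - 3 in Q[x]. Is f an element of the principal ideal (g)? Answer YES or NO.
In Q[x] the ideal (g) consists of all multiples of g, so f ∈ (g) iff g | f, i.e. iff the remainder of f on division by g is 0. Divide f by g (g is monic, so eliminate the leading term of the running remainder at each step):
  leading term x^3: subtract (x)·g(x) = x^3 - x^2 - x, leaving x^2 - x - 3
  leading term x^2: subtract (1)·g(x) = x^2 - x - 1, leaving -2
The remainder r(x) = -2 ≠ 0 (and deg r < deg g), so g ∤ f, i.e. f ∉ (g).

Final answer: NO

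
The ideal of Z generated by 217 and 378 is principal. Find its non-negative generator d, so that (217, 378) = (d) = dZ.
In the PID Z, (a, b) is generated by gcd(a, b). Compute gcd(378, 217) with the extended Euclidean algorithm, tracking rows (r, s, t) with s·378 + t·217 = r:
  row A: (378, 1, 0)   [1·378 + 0·217 = 378]
  row B: (217, 0, 1)   [0·378 + 1·217 = 217]
  378 = 1·217 + 161   → row C = row A − 1·row B = (161, 1, −1)   [check: 1·378 − 1·217 = 161]
  217 = 1·161 + 56   → row D = row B − 1·row C = (56, −1, 2)   [check: −1·378 + 2·217 = 56]
  161 = 2·56 + 49   → row E = row C − 2·row D = (49, 3, −5)   [check: 3·378 − 5·217 = 49]
  56 = 1·49 + 7   → row F = row D − 1·row E = (7, −4, 7)   [check: −4·378 + 7·217 = 7]
  49 = 7·7 + 0   → remainder 0, stop. gcd = 7 (last nonzero row F).
So gcd(217, 378) = 7, with Bézout identity −4·378 + 7·217 = 7. Containment (⊇): the Bézout identity exhibits 7 as an element of (217, 378), giving (7) ⊆ (217, 378). Containment (⊆): since 7 | 217 and 7 | 378 (217 = 7·31, 378 = 7·54), every Z-linear combination of 217 and 378 is divisible by 7, so (217, 378) ⊆ (7). Therefore (217, 378) = (7), d = 7.

Final answer: (217, 378) = (7); d = 7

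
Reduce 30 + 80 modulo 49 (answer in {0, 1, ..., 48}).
12

Reduce the summands first: 80 ≡ 31 (mod 49), so 30 + 80 ≡ 30 + 31 (mod 49). 30 + 31 = 61; 61 = 1·49 + 12, so (30 + 80) mod 49 = 12.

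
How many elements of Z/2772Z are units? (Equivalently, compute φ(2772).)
An element a ∈ Z/2772Z is a unit iff gcd(a, 2772) = 1, so the number of units is φ(2772). φ is multiplicative, with φ(p^e) = p^e − p^(e−1). Factorise 2772 = 2^2 · 3^2 · 7 · 11. Then
  φ(2772) = (2^2 − 2^1) · (3^2 − 3^1) · (7 − 1) · (11 − 1) = 2 · 6 · 6 · 10 = 720.

Final answer: Z/2772Z has φ(2772) = 720 units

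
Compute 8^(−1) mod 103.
8^(−1) ≡ 13 (mod 103)

Apply the extended Euclidean algorithm to (103, 8), tracking rows (r, s, t) with s·103 + t·8 = r. Each division r_prev = q·r_cur + r_new produces the new row as (previous row) − q·(current row):
  row A: (103, 1, 0)   [1·103 + 0·8 = 103]
  row B: (8, 0, 1)   [0·103 + 1·8 = 8]
  103 = 12·8 + 7   → row C = row A − 12·row B = (7, 1, −12)   [check: 1·103 − 12·8 = 7]
  8 = 1·7 + 1   → row D = row B − 1·row C = (1, −1, 13)   [check: −1·103 + 13·8 = 1]
  7 = 7·1 + 0   → remainder 0, stop. gcd = 1 (last nonzero row D).
The gcd is 1, so 8 is invertible mod 103. The last nonzero row gives −1·103 + 13·8 = 1, so t = 13. So 8^(−1) ≡ 13 (mod 103). Verify: 8 · 13 = 104 ≡ 1 (mod 103). ✓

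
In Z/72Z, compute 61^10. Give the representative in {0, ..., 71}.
Use repeated squaring. Binary(10) = 1010. Walk through the bits of the exponent 10 left-to-right: at each bit after the leading one, square the running value, then multiply by 61 if the bit is 1 (always reducing mod 72):
  bit 1 = 1 (leading): start with 61.
  bit 2 = 0: square 61^2 = 3721 ≡ 49 (mod 72).
  bit 3 = 1: square 49^2 = 2401 ≡ 25; bit is 1, so multiply 25·61 = 1525 ≡ 13 (mod 72).
  bit 4 = 0: square 13^2 = 169 ≡ 25 (mod 72).
Final value: 61^10 ≡ 25 (mod 72).

Final answer: 25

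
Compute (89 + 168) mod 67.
Reduce the summands first: 89 ≡ 22, 168 ≡ 34 (mod 67), so 89 + 168 ≡ 22 + 34 (mod 67). 22 + 34 = 56; 56 = 0·67 + 56, so (89 + 168) mod 67 = 56.

Final answer: 56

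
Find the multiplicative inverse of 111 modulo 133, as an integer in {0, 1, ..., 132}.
111^(−1) ≡ 6 (mod 133)

Apply the extended Euclidean algorithm to (133, 111), tracking rows (r, s, t) with s·133 + t·111 = r. Each division r_prev = q·r_cur + r_new produces the new row as (previous row) − q·(current row):
  row A: (133, 1, 0)   [1·133 + 0·111 = 133]
  row B: (111, 0, 1)   [0·133 + 1·111 = 111]
  133 = 1·111 + 22   → row C = row A − 1·row B = (22, 1, −1)   [check: 1·133 − 1·111 = 22]
  111 = 5·22 + 1   → row D = row B − 5·row C = (1, −5, 6)   [check: −5·133 + 6·111 = 1]
  22 = 22·1 + 0   → remainder 0, stop. gcd = 1 (last nonzero row D).
The gcd is 1, so 111 is invertible mod 133. The last nonzero row gives −5·133 + 6·111 = 1, so t = 6. So 111^(−1) ≡ 6 (mod 133). Verify: 111 · 6 = 666 ≡ 1 (mod 133). ✓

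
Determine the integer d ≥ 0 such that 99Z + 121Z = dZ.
(99, 121) = (11); d = 11

In the PID Z, (a, b) is generated by gcd(a, b). Compute gcd(121, 99) with the extended Euclidean algorithm, tracking rows (r, s, t) with s·121 + t·99 = r:
  row A: (121, 1, 0)   [1·121 + 0·99 = 121]
  row B: (99, 0, 1)   [0·121 + 1·99 = 99]
  121 = 1·99 + 22   → row C = row A − 1·row B = (22, 1, −1)   [check: 1·121 − 1·99 = 22]
  99 = 4·22 + 11   → row D = row B − 4·row C = (11, −4, 5)   [check: −4·121 + 5·99 = 11]
  22 = 2·11 + 0   → remainder 0, stop. gcd = 11 (last nonzero row D).
So gcd(99, 121) = 11, with Bézout identity −4·121 + 5·99 = 11. Containment (⊇): the Bézout identity exhibits 11 as an element of (99, 121), giving (11) ⊆ (99, 121). Containment (⊆): since 11 | 99 and 11 | 121 (99 = 11·9, 121 = 11·11), every Z-linear combination of 99 and 121 is divisible by 11, so (99, 121) ⊆ (11). Therefore (99, 121) = (11), d = 11.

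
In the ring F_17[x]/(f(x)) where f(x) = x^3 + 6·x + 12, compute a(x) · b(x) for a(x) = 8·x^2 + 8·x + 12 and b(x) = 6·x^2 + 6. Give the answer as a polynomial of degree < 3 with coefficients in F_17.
Multiply as integer polynomials: a · b = 48·x^4 + 48·x^3 + 120·x^2 + 48·x + 72. Reducing coefficients mod 17: a · b ≡ 14·x^4 + 14·x^3 + x^2 + 14·x + 4. Now divide by f(x) = x^3 + 6·x + 12 in F_17[x], eliminating the leading term at each step:
  leading term 14·x^4: subtract (14·x)·f(x) = 14·x^4 + 16·x^2 + 15·x, leaving 14·x^3 + 2·x^2 + 16·x + 4 (coefficients mod 17)
  leading term 14·x^3: subtract (14)·f(x) = 14·x^3 + 16·x + 15, leaving 2·x^2 + 6 (coefficients mod 17)
The degree is now < 3, so this is the remainder. Hence a · b ≡ 2·x^2 + 6 in F_17[x]/(f).

Final answer: a · b ≡ 2·x^2 + 6 (mod f(x))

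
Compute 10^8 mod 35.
30

Use repeated squaring. Binary(8) = 1000. Walk through the bits of the exponent 8 left-to-right: at each bit after the leading one, square the running value, then multiply by 10 if the bit is 1 (always reducing mod 35):
  bit 1 = 1 (leading): start with 10.
  bit 2 = 0: square 10^2 = 100 ≡ 30 (mod 35).
  bit 3 = 0: square 30^2 = 900 ≡ 25 (mod 35).
  bit 4 = 0: square 25^2 = 625 ≡ 30 (mod 35).
Final value: 10^8 ≡ 30 (mod 35).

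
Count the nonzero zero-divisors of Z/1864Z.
In Z/1864Z each nonzero element is either a unit (gcd with 1864 is 1) or a zero-divisor (gcd > 1). The number of units is φ(1864): factorise 1864 = 2^3 · 233, so φ(1864) = (2^3 − 2^2) · (233 − 1) = 4 · 232 = 928. The nonzero elements number 1864 − 1 = 1863. Hence the nonzero zero-divisors number 1863 − 928 = 935.

Final answer: Z/1864Z has 935 nonzero zero-divisors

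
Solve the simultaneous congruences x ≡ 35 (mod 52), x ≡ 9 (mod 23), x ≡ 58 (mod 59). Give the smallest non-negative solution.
x ≡ 25723 (mod 70564); the representative in [0, 70564) is 25723

The moduli 52, 23, 59 are pairwise coprime, so by the CRT there is a unique solution mod 52·23·59 = 70564.
Solve by successive substitution. Start with x ≡ 35 (mod 52).
  Combine with x ≡ 9 (mod 23): write x = 35 + 52·t and require 35 + 52·t ≡ 9 (mod 23), i.e. 52·t ≡ 9 − 35 ≡ 20 (mod 23). Since 52^(−1) ≡ 4 (mod 23) (52 ≡ 6 (mod 23)), t ≡ 4·20 ≡ 11 (mod 23). So x ≡ 35 + 52·11 = 607 (mod 1196).
  Combine with x ≡ 58 (mod 59): write x = 607 + 1196·t and require 607 + 1196·t ≡ 58 (mod 59), i.e. 1196·t ≡ 58 − 607 ≡ 41 (mod 59). Since 1196^(−1) ≡ 48 (mod 59) (1196 ≡ 16 (mod 59)), t ≡ 48·41 ≡ 21 (mod 59). So x ≡ 607 + 1196·21 = 25723 (mod 70564).
Unique solution in [0, 70564): x = 25723.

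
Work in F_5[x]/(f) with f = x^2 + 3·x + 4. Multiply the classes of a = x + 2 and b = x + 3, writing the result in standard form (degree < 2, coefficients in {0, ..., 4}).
Multiply as integer polynomials: a · b = x^2 + 5·x + 6. Reducing coefficients mod 5: a · b ≡ x^2 + 1. Now divide by f(x) = x^2 + 3·x + 4 in F_5[x], eliminating the leading term at each step:
  leading term x^2: subtract (1)·f(x) = x^2 + 3·x + 4, leaving 2·x + 2 (coefficients mod 5)
The degree is now < 2, so this is the remainder. Hence a · b ≡ 2·x + 2 in F_5[x]/(f).

Final answer: a · b ≡ 2·x + 2 (mod f(x))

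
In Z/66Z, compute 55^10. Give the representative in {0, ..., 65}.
Use repeated squaring. Binary(10) = 1010. Walk through the bits of the exponent 10 left-to-right: at each bit after the leading one, square the running value, then multiply by 55 if the bit is 1 (always reducing mod 66):
  bit 1 = 1 (leading): start with 55.
  bit 2 = 0: square 55^2 = 3025 ≡ 55 (mod 66).
  bit 3 = 1: square 55^2 = 3025 ≡ 55; bit is 1, so multiply 55·55 = 3025 ≡ 55 (mod 66).
  bit 4 = 0: square 55^2 = 3025 ≡ 55 (mod 66).
Final value: 55^10 ≡ 55 (mod 66).

Final answer: 55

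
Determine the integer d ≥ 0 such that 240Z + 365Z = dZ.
In the PID Z, (a, b) is generated by gcd(a, b). Compute gcd(365, 240) with the extended Euclidean algorithm, tracking rows (r, s, t) with s·365 + t·240 = r:
  row A: (365, 1, 0)   [1·365 + 0·240 = 365]
  row B: (240, 0, 1)   [0·365 + 1·240 = 240]
  365 = 1·240 + 125   → row C = row A − 1·row B = (125, 1, −1)   [check: 1·365 − 1·240 = 125]
  240 = 1·125 + 115   → row D = row B − 1·row C = (115, −1, 2)   [check: −1·365 + 2·240 = 115]
  125 = 1·115 + 10   → row E = row C − 1·row D = (10, 2, −3)   [check: 2·365 − 3·240 = 10]
  115 = 11·10 + 5   → row F = row D − 11·row E = (5, −23, 35)   [check: −23·365 + 35·240 = 5]
  10 = 2·5 + 0   → remainder 0, stop. gcd = 5 (last nonzero row F).
So gcd(240, 365) = 5, with Bézout identity −23·365 + 35·240 = 5. Containment (⊇): the Bézout identity exhibits 5 as an element of (240, 365), giving (5) ⊆ (240, 365). Containment (⊆): since 5 | 240 and 5 | 365 (240 = 5·48, 365 = 5·73), every Z-linear combination of 240 and 365 is divisible by 5, so (240, 365) ⊆ (5). Therefore (240, 365) = (5), d = 5.

Final answer: (240, 365) = (5); d = 5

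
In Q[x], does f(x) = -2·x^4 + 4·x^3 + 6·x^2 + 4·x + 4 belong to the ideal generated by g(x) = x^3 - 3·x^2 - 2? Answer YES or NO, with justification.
In Q[x] the ideal (g) consists of all multiples of g, so f ∈ (g) iff g | f, i.e. iff the remainder of f on division by g is 0. Divide f by g (g is monic, so eliminate the leading term of the running remainder at each step):
  leading term -2·x^4: subtract (-2·x)·g(x) = -2·x^4 + 6·x^3 + 4·x, leaving -2·x^3 + 6·x^2 + 4
  leading term -2·x^3: subtract (-2)·g(x) = -2·x^3 + 6·x^2 + 4, leaving 0
The remainder is 0, so f(x) = g(x) · h(x) with h(x) = -2·x - 2. Hence g | f, i.e. f ∈ (g).

Final answer: YES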